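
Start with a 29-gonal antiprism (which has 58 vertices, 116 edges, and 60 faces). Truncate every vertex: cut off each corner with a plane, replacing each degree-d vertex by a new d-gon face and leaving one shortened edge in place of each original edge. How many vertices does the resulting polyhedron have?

232

Truncation replaces each original edge-end by a new vertex, so V′ = 2E = 232.
Each original edge survives, and each old vertex of degree d contributes d new edges; summing degrees gives Σd = 2E, so E′ = E + 2E = 3E = 348.
Each original face survives and each original vertex becomes one new face: F′ = F + V = 118.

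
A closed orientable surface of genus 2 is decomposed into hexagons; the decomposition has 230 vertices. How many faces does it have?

116

χ = 2 − 2·2 = -2, and every face is a hexagon so 6F = 2E.
V − E + F = -2 with E = 6F/2 gives 230 − (6/2 − 1)·F = -2, so F = 116 and E = 348.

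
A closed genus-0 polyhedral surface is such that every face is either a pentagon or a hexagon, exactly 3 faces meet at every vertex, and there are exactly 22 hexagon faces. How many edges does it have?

Let x be the number of pentagons; then F = 22 + x.
Edge–face incidences: 2E = 6·22 + 5·x = 132 + 5x.
Every vertex has degree 3, so 3V = 2E.
Euler: V − E + F = 2 ⇒ (2E)/3 − E + (22 + x) = 2.
Multiply by 6: 2·(2E) − 3·(2E) + 6·(22 + x) = 12, i.e. 132 + 6x − (132 + 5x) = 12.
Collecting terms: x = 12.
Then 2E = 132 + 5·12 = 192, so E = 96, V = 2E/3 = 64, F = 22 + 12 = 34.

96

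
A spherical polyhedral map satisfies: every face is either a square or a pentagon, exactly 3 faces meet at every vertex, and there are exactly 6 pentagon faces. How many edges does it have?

Let x be the number of squares; then F = 6 + x.
Edge–face incidences: 2E = 5·6 + 4·x = 30 + 4x.
Every vertex has degree 3, so 3V = 2E.
Euler: V − E + F = 2 ⇒ (2E)/3 − E + (6 + x) = 2.
Multiply by 6: 2·(2E) − 3·(2E) + 6·(6 + x) = 12, i.e. 36 + 6x − (30 + 4x) = 12.
Collecting terms: 2x + 6 = 12, so 2x = 6, so x = 3.
Then 2E = 30 + 4·3 = 42, so E = 21, V = 2E/3 = 14, F = 6 + 3 = 9.

21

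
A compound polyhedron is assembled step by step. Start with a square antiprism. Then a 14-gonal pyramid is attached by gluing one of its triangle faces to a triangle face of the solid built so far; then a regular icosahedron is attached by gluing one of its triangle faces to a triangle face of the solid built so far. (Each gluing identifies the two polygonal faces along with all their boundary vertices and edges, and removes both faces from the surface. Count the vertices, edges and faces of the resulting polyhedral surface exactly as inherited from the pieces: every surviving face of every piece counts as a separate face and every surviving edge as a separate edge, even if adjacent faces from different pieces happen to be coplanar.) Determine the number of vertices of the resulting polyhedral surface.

A square antiprism: V=8, E=16, F=10.
Attach a 14-gonal pyramid (V=15, E=28, F=15) along a 3-gon: merge 3 vertices and 3 edges, delete both glued faces → V=20, E=41, F=23.
Attach a regular icosahedron (V=12, E=30, F=20) along a 3-gon: merge 3 vertices and 3 edges, delete both glued faces → V=29, E=68, F=41.
Check: V − E + F = 29 − 68 + 41 = 2.

29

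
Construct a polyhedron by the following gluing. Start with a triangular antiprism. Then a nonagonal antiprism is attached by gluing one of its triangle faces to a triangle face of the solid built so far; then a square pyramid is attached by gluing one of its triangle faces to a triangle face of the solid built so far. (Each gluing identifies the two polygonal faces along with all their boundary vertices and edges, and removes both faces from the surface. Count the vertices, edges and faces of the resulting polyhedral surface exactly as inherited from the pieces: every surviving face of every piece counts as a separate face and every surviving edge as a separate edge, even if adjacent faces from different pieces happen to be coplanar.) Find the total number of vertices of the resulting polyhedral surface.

23

A triangular antiprism: V=6, E=12, F=8.
Attach a nonagonal antiprism (V=18, E=36, F=20) along a 3-gon: merge 3 vertices and 3 edges, delete both glued faces → V=21, E=45, F=26.
Attach a square pyramid (V=5, E=8, F=5) along a 3-gon: merge 3 vertices and 3 edges, delete both glued faces → V=23, E=50, F=29.
Check: V − E + F = 23 − 50 + 29 = 2.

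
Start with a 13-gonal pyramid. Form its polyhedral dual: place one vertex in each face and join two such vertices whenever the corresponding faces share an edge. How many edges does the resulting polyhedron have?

The base solid has V = 14, E = 26, F = 14.
The dual swaps V and F and preserves E: V′ = F = 14, E′ = E = 26, F′ = V = 14.

26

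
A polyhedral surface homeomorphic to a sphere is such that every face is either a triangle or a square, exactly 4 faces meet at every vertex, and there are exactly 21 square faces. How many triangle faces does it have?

8

Let x be the number of triangles; then F = 21 + x.
Edge–face incidences: 2E = 4·21 + 3·x = 84 + 3x.
Every vertex has degree 4, so 4V = 2E.
Euler: V − E + F = 2 ⇒ (2E)/4 − E + (21 + x) = 2.
Multiply by 8: 2·(2E) − 4·(2E) + 8·(21 + x) = 16, i.e. 168 + 8x − 2·(84 + 3x) = 16.
Collecting terms: 2x = 16, so x = 8.
Then 2E = 84 + 3·8 = 108, so E = 54, V = 2E/4 = 27, F = 21 + 8 = 29.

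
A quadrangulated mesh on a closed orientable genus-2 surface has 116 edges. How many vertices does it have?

56

χ = 2 − 2·2 = -2, and every face is a square so 4F = 2E.
F = 2E/4 = 58. Then V = -2 + E − F = -2 + 116 − 58 = 56.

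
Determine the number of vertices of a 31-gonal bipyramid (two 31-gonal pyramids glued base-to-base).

A bipyramid over an n-gon has 2n triangular faces and n + 2 vertices: V = 31 + 2 = 33, E = 3·31 = 93, F = 2·31 = 62.
Check: V − E + F = 33 − 93 + 62 = 2.

33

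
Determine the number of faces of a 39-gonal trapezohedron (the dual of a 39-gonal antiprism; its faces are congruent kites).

78

The n-trapezohedron (dual of the n-antiprism) has V = 2·39 + 2 = 80, E = 4·39 = 156, F = 2·39 = 78.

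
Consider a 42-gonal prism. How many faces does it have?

A prism on an n-gon has two n-gon bases and n rectangular sides: V = 2·42 = 84, E = 3·42 = 126, F = 42 + 2 = 44.

44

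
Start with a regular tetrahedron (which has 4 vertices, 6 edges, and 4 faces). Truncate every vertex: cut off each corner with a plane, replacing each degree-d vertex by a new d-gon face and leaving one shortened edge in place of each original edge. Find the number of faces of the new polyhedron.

Truncation replaces each original edge-end by a new vertex, so V′ = 2E = 12.
Each original edge survives, and each old vertex of degree d contributes d new edges; summing degrees gives Σd = 2E, so E′ = E + 2E = 3E = 18.
Each original face survives and each original vertex becomes one new face: F′ = F + V = 8.

8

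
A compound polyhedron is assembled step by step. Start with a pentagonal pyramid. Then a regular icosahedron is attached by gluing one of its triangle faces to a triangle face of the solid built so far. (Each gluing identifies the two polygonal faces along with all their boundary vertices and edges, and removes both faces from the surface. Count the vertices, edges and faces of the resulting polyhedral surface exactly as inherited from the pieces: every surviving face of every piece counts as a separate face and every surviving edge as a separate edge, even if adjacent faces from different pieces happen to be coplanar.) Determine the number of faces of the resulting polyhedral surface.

A pentagonal pyramid: V=6, E=10, F=6.
Attach a regular icosahedron (V=12, E=30, F=20) along a 3-gon: merge 3 vertices and 3 edges, delete both glued faces → V=15, E=37, F=24.
Check: V − E + F = 15 − 37 + 24 = 2.

24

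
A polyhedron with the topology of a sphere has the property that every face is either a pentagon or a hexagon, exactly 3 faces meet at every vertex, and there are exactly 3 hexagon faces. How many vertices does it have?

26

Let x be the number of pentagons; then F = 3 + x.
Edge–face incidences: 2E = 6·3 + 5·x = 18 + 5x.
Every vertex has degree 3, so 3V = 2E.
Euler: V − E + F = 2 ⇒ (2E)/3 − E + (3 + x) = 2.
Multiply by 6: 2·(2E) − 3·(2E) + 6·(3 + x) = 12, i.e. 18 + 6x − (18 + 5x) = 12.
Collecting terms: x = 12.
Then 2E = 18 + 5·12 = 78, so E = 39, V = 2E/3 = 26, F = 3 + 12 = 15.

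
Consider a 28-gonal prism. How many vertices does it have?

56

A prism on an n-gon has two n-gon bases and n rectangular sides: V = 2·28 = 56, E = 3·28 = 84, F = 28 + 2 = 30.
Check: V − E + F = 56 − 84 + 30 = 2.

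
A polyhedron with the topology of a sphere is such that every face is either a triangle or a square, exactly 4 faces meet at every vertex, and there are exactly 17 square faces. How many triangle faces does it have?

8

Let x be the number of triangles; then F = 17 + x.
Edge–face incidences: 2E = 4·17 + 3·x = 68 + 3x.
Every vertex has degree 4, so 4V = 2E.
Euler: V − E + F = 2 ⇒ (2E)/4 − E + (17 + x) = 2.
Multiply by 8: 2·(2E) − 4·(2E) + 8·(17 + x) = 16, i.e. 136 + 8x − 2·(68 + 3x) = 16.
Collecting terms: 2x = 16, so x = 8.
Then 2E = 68 + 3·8 = 92, so E = 46, V = 2E/4 = 23, F = 17 + 8 = 25.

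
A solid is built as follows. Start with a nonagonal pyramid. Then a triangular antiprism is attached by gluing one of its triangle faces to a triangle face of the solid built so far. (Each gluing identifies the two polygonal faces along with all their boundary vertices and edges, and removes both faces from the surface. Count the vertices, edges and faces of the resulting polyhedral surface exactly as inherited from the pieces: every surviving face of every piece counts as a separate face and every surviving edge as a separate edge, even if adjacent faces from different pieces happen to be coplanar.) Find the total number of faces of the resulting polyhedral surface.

A nonagonal pyramid: V=10, E=18, F=10.
Attach a triangular antiprism (V=6, E=12, F=8) along a 3-gon: merge 3 vertices and 3 edges, delete both glued faces → V=13, E=27, F=16.
Check: V − E + F = 13 − 27 + 16 = 2.

16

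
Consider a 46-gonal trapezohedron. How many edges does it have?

The n-trapezohedron (dual of the n-antiprism) has V = 2·46 + 2 = 94, E = 4·46 = 184, F = 2·46 = 92.
Check: V − E + F = 94 − 184 + 92 = 2.

184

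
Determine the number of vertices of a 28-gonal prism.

56

A prism on an n-gon has two n-gon bases and n rectangular sides: V = 2·28 = 56, E = 3·28 = 84, F = 28 + 2 = 30.
Check: V − E + F = 56 − 84 + 30 = 2.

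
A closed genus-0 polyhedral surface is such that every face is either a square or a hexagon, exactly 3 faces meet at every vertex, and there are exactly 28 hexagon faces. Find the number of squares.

Let x be the number of squares; then F = 28 + x.
Edge–face incidences: 2E = 6·28 + 4·x = 168 + 4x.
Every vertex has degree 3, so 3V = 2E.
Euler: V − E + F = 2 ⇒ (2E)/3 − E + (28 + x) = 2.
Multiply by 6: 2·(2E) − 3·(2E) + 6·(28 + x) = 12, i.e. 168 + 6x − (168 + 4x) = 12.
Collecting terms: 2x = 12, so x = 6.
Then 2E = 168 + 4·6 = 192, so E = 96, V = 2E/3 = 64, F = 28 + 6 = 34.

6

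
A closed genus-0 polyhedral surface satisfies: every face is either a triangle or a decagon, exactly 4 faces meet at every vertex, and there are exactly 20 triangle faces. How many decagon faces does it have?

2

Let x be the number of decagons; then F = 20 + x.
Edge–face incidences: 2E = 3·20 + 10·x = 60 + 10x.
Every vertex has degree 4, so 4V = 2E.
Euler: V − E + F = 2 ⇒ (2E)/4 − E + (20 + x) = 2.
Multiply by 8: 2·(2E) − 4·(2E) + 8·(20 + x) = 16, i.e. 160 + 8x − 2·(60 + 10x) = 16.
Collecting terms: −12x + 40 = 16, so −12x = −24, so x = 2.
Then 2E = 60 + 10·2 = 80, so E = 40, V = 2E/4 = 20, F = 20 + 2 = 22.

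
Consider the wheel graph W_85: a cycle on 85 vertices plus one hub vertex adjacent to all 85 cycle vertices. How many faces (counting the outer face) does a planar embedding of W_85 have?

W_85 has V = 85 + 1 = 86 vertices and E = 2·85 = 170 edges.
By Euler's formula F = 2 − V + E = 2 − 86 + 170 = 86.

86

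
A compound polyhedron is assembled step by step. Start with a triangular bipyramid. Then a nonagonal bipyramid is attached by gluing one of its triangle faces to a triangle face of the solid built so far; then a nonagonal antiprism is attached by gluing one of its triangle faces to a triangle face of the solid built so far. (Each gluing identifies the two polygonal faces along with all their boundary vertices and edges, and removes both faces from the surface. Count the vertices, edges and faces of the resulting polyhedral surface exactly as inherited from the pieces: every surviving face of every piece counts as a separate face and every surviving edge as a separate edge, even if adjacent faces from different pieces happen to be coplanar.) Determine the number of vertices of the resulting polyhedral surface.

A triangular bipyramid: V=5, E=9, F=6.
Attach a nonagonal bipyramid (V=11, E=27, F=18) along a 3-gon: merge 3 vertices and 3 edges, delete both glued faces → V=13, E=33, F=22.
Attach a nonagonal antiprism (V=18, E=36, F=20) along a 3-gon: merge 3 vertices and 3 edges, delete both glued faces → V=28, E=66, F=40.
Check: V − E + F = 28 − 66 + 40 = 2.

28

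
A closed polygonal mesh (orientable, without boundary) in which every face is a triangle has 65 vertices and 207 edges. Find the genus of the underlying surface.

Every face is a triangle and each edge borders two faces, so 3F = 2·207, giving F = 138.
χ = V − E + F = 65 − 207 + 138 = -4.
For a closed orientable surface χ = 2 − 2g, so g = (2 − (-4))/2 = 3.

3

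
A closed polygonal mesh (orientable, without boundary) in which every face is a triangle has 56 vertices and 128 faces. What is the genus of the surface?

5

Every face is a triangle, so 2E = 3·128 = 384, giving E = 192.
χ = V − E + F = 56 − 192 + 128 = -8.
For a closed orientable surface χ = 2 − 2g, so g = (2 − (-8))/2 = 5.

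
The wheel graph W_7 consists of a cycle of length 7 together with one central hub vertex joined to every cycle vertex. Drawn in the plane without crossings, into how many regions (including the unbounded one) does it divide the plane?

W_7 has V = 7 + 1 = 8 vertices and E = 2·7 = 14 edges.
By Euler's formula F = 2 − V + E = 2 − 8 + 14 = 8.

8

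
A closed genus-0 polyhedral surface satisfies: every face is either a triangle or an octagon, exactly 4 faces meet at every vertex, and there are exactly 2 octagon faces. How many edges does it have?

32

Let x be the number of triangles; then F = 2 + x.
Edge–face incidences: 2E = 8·2 + 3·x = 16 + 3x.
Every vertex has degree 4, so 4V = 2E.
Euler: V − E + F = 2 ⇒ (2E)/4 − E + (2 + x) = 2.
Multiply by 8: 2·(2E) − 4·(2E) + 8·(2 + x) = 16, i.e. 16 + 8x − 2·(16 + 3x) = 16.
Collecting terms: 2x − 16 = 16, so 2x = 32, so x = 16.
Then 2E = 16 + 3·16 = 64, so E = 32, V = 2E/4 = 16, F = 2 + 16 = 18.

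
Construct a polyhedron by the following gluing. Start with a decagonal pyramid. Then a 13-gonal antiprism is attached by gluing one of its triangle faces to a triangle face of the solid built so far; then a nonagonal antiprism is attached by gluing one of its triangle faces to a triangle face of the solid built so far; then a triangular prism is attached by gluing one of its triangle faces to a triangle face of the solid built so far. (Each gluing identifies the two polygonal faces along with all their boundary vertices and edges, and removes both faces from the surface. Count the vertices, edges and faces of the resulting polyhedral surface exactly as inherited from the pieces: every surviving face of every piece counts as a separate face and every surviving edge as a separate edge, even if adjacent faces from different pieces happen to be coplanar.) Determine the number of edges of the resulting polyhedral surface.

A decagonal pyramid: V=11, E=20, F=11.
Attach a 13-gonal antiprism (V=26, E=52, F=28) along a 3-gon: merge 3 vertices and 3 edges, delete both glued faces → V=34, E=69, F=37.
Attach a nonagonal antiprism (V=18, E=36, F=20) along a 3-gon: merge 3 vertices and 3 edges, delete both glued faces → V=49, E=102, F=55.
Attach a triangular prism (V=6, E=9, F=5) along a 3-gon: merge 3 vertices and 3 edges, delete both glued faces → V=52, E=108, F=58.
Check: V − E + F = 52 − 108 + 58 = 2.

108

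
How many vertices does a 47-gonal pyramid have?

48

A pyramid on an n-gon base has one n-gon and n triangles: V = 47 + 1 = 48, E = 2·47 = 94, F = 47 + 1 = 48.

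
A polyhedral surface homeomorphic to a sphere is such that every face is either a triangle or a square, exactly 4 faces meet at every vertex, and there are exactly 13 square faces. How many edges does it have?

38

Let x be the number of triangles; then F = 13 + x.
Edge–face incidences: 2E = 4·13 + 3·x = 52 + 3x.
Every vertex has degree 4, so 4V = 2E.
Euler: V − E + F = 2 ⇒ (2E)/4 − E + (13 + x) = 2.
Multiply by 8: 2·(2E) − 4·(2E) + 8·(13 + x) = 16, i.e. 104 + 8x − 2·(52 + 3x) = 16.
Collecting terms: 2x = 16, so x = 8.
Then 2E = 52 + 3·8 = 76, so E = 38, V = 2E/4 = 19, F = 13 + 8 = 21.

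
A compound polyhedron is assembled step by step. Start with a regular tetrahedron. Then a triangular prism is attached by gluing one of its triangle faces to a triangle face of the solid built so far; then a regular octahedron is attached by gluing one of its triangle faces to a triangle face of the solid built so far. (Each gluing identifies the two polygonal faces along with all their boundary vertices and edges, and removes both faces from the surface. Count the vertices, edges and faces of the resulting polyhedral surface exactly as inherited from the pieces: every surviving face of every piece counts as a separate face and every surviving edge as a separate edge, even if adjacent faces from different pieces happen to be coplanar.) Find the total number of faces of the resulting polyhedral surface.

A regular tetrahedron: V=4, E=6, F=4.
Attach a triangular prism (V=6, E=9, F=5) along a 3-gon: merge 3 vertices and 3 edges, delete both glued faces → V=7, E=12, F=7.
Attach a regular octahedron (V=6, E=12, F=8) along a 3-gon: merge 3 vertices and 3 edges, delete both glued faces → V=10, E=21, F=13.
Check: V − E + F = 10 − 21 + 13 = 2.

13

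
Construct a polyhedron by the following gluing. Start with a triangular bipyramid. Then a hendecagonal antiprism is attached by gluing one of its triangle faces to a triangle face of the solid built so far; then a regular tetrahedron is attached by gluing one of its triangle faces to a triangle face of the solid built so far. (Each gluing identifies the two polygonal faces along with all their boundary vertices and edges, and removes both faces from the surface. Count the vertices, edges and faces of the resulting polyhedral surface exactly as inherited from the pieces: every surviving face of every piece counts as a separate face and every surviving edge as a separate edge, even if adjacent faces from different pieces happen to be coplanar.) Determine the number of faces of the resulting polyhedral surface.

A triangular bipyramid: V=5, E=9, F=6.
Attach a hendecagonal antiprism (V=22, E=44, F=24) along a 3-gon: merge 3 vertices and 3 edges, delete both glued faces → V=24, E=50, F=28.
Attach a regular tetrahedron (V=4, E=6, F=4) along a 3-gon: merge 3 vertices and 3 edges, delete both glued faces → V=25, E=53, F=30.
Check: V − E + F = 25 − 53 + 30 = 2.

30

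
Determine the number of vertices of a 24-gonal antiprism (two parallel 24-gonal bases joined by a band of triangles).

An antiprism on an n-gon has two n-gon caps and 2n triangles: V = 2·24 = 48, E = 4·24 = 96, F = 2·24 + 2 = 50.

48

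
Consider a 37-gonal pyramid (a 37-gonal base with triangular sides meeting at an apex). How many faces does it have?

38

A pyramid on an n-gon base has one n-gon and n triangles: V = 37 + 1 = 38, E = 2·37 = 74, F = 37 + 1 = 38.
Check: V − E + F = 38 − 74 + 38 = 2.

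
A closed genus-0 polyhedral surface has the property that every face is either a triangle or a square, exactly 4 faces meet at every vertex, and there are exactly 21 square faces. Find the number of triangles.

Let x be the number of triangles; then F = 21 + x.
Edge–face incidences: 2E = 4·21 + 3·x = 84 + 3x.
Every vertex has degree 4, so 4V = 2E.
Euler: V − E + F = 2 ⇒ (2E)/4 − E + (21 + x) = 2.
Multiply by 8: 2·(2E) − 4·(2E) + 8·(21 + x) = 16, i.e. 168 + 8x − 2·(84 + 3x) = 16.
Collecting terms: 2x = 16, so x = 8.
Then 2E = 84 + 3·8 = 108, so E = 54, V = 2E/4 = 27, F = 21 + 8 = 29.

8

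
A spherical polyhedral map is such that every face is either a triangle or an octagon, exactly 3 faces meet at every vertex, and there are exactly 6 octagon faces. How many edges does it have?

Let x be the number of triangles; then F = 6 + x.
Edge–face incidences: 2E = 8·6 + 3·x = 48 + 3x.
Every vertex has degree 3, so 3V = 2E.
Euler: V − E + F = 2 ⇒ (2E)/3 − E + (6 + x) = 2.
Multiply by 6: 2·(2E) − 3·(2E) + 6·(6 + x) = 12, i.e. 36 + 6x − (48 + 3x) = 12.
Collecting terms: 3x − 12 = 12, so 3x = 24, so x = 8.
Then 2E = 48 + 3·8 = 72, so E = 36, V = 2E/3 = 24, F = 6 + 8 = 14.

36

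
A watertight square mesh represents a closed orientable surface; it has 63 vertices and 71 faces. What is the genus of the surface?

Every face is a square, so 2E = 4·71 = 284, giving E = 142.
χ = V − E + F = 63 − 142 + 71 = -8.
For a closed orientable surface χ = 2 − 2g, so g = (2 − (-8))/2 = 5.

5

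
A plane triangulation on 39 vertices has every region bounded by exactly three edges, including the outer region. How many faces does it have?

In a plane triangulation 3F = 2E and V − E + F = 2, so F = 2V − 4 = 2·39 − 4 = 74.

74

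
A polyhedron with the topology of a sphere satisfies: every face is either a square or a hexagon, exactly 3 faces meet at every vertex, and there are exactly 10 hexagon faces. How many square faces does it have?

Let x be the number of squares; then F = 10 + x.
Edge–face incidences: 2E = 6·10 + 4·x = 60 + 4x.
Every vertex has degree 3, so 3V = 2E.
Euler: V − E + F = 2 ⇒ (2E)/3 − E + (10 + x) = 2.
Multiply by 6: 2·(2E) − 3·(2E) + 6·(10 + x) = 12, i.e. 60 + 6x − (60 + 4x) = 12.
Collecting terms: 2x = 12, so x = 6.
Then 2E = 60 + 4·6 = 84, so E = 42, V = 2E/3 = 28, F = 10 + 6 = 16.

6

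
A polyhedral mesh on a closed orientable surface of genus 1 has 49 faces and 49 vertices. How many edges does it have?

For a closed orientable surface of genus 1, χ = 2 − 2·1 = 0.
E = V + F − (0) = 49 + 49 − (0) = 98.

98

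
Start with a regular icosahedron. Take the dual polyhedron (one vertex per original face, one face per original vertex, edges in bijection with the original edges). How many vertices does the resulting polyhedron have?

The base solid has V = 12, E = 30, F = 20.
The dual swaps V and F and preserves E: V′ = F = 20, E′ = E = 30, F′ = V = 12.

20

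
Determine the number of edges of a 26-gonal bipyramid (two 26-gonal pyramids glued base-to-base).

A bipyramid over an n-gon has 2n triangular faces and n + 2 vertices: V = 26 + 2 = 28, E = 3·26 = 78, F = 2·26 = 52.
Check: V − E + F = 28 − 78 + 52 = 2.

78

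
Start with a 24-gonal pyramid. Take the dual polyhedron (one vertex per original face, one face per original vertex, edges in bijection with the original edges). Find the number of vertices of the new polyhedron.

25

The base solid has V = 25, E = 48, F = 25.
The dual swaps V and F and preserves E: V′ = F = 25, E′ = E = 48, F′ = V = 25.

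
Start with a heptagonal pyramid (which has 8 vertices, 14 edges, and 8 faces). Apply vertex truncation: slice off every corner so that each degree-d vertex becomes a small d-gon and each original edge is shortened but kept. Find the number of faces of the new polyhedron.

Truncation replaces each original edge-end by a new vertex, so V′ = 2E = 28.
Each original edge survives, and each old vertex of degree d contributes d new edges; summing degrees gives Σd = 2E, so E′ = E + 2E = 3E = 42.
Each original face survives and each original vertex becomes one new face: F′ = F + V = 16.

16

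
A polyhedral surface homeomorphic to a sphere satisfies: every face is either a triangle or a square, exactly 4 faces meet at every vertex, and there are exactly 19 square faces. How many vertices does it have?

25

Let x be the number of triangles; then F = 19 + x.
Edge–face incidences: 2E = 4·19 + 3·x = 76 + 3x.
Every vertex has degree 4, so 4V = 2E.
Euler: V − E + F = 2 ⇒ (2E)/4 − E + (19 + x) = 2.
Multiply by 8: 2·(2E) − 4·(2E) + 8·(19 + x) = 16, i.e. 152 + 8x − 2·(76 + 3x) = 16.
Collecting terms: 2x = 16, so x = 8.
Then 2E = 76 + 3·8 = 100, so E = 50, V = 2E/4 = 25, F = 19 + 8 = 27.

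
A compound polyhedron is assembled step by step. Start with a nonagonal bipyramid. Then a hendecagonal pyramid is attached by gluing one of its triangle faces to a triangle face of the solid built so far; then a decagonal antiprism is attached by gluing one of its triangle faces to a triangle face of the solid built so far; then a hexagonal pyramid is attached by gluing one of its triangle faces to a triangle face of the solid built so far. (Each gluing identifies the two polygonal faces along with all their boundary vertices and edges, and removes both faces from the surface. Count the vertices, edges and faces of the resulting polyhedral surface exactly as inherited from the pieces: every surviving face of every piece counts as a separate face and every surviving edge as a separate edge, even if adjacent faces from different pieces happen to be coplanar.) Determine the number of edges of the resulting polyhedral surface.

A nonagonal bipyramid: V=11, E=27, F=18.
Attach a hendecagonal pyramid (V=12, E=22, F=12) along a 3-gon: merge 3 vertices and 3 edges, delete both glued faces → V=20, E=46, F=28.
Attach a decagonal antiprism (V=20, E=40, F=22) along a 3-gon: merge 3 vertices and 3 edges, delete both glued faces → V=37, E=83, F=48.
Attach a hexagonal pyramid (V=7, E=12, F=7) along a 3-gon: merge 3 vertices and 3 edges, delete both glued faces → V=41, E=92, F=53.
Check: V − E + F = 41 − 92 + 53 = 2.

92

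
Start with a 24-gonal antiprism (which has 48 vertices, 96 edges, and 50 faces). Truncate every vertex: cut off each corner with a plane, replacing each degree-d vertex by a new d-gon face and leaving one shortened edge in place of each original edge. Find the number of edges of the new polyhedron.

288

Truncation replaces each original edge-end by a new vertex, so V′ = 2E = 192.
Each original edge survives, and each old vertex of degree d contributes d new edges; summing degrees gives Σd = 2E, so E′ = E + 2E = 3E = 288.
Each original face survives and each original vertex becomes one new face: F′ = F + V = 98.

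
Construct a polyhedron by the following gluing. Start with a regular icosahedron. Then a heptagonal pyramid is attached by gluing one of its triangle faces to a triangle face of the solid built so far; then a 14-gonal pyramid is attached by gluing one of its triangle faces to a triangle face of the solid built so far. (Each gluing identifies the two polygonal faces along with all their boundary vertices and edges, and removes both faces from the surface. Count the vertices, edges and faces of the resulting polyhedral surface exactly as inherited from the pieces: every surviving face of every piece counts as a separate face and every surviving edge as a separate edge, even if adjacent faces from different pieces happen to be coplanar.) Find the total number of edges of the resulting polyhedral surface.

A regular icosahedron: V=12, E=30, F=20.
Attach a heptagonal pyramid (V=8, E=14, F=8) along a 3-gon: merge 3 vertices and 3 edges, delete both glued faces → V=17, E=41, F=26.
Attach a 14-gonal pyramid (V=15, E=28, F=15) along a 3-gon: merge 3 vertices and 3 edges, delete both glued faces → V=29, E=66, F=39.
Check: V − E + F = 29 − 66 + 39 = 2.

66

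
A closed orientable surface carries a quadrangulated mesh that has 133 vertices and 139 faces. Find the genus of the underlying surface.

Every face is a square, so 2E = 4·139 = 556, giving E = 278.
χ = V − E + F = 133 − 278 + 139 = -6.
For a closed orientable surface χ = 2 − 2g, so g = (2 − (-6))/2 = 4.

4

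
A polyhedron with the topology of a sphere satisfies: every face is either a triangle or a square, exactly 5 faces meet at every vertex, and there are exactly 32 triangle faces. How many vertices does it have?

24

Let x be the number of squares; then F = 32 + x.
Edge–face incidences: 2E = 3·32 + 4·x = 96 + 4x.
Every vertex has degree 5, so 5V = 2E.
Euler: V − E + F = 2 ⇒ (2E)/5 − E + (32 + x) = 2.
Multiply by 10: 2·(2E) − 5·(2E) + 10·(32 + x) = 20, i.e. 320 + 10x − 3·(96 + 4x) = 20.
Collecting terms: −2x + 32 = 20, so −2x = −12, so x = 6.
Then 2E = 96 + 4·6 = 120, so E = 60, V = 2E/5 = 24, F = 32 + 6 = 38.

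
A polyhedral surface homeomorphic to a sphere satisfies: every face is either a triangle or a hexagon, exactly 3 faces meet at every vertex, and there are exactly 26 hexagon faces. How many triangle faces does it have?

Let x be the number of triangles; then F = 26 + x.
Edge–face incidences: 2E = 6·26 + 3·x = 156 + 3x.
Every vertex has degree 3, so 3V = 2E.
Euler: V − E + F = 2 ⇒ (2E)/3 − E + (26 + x) = 2.
Multiply by 6: 2·(2E) − 3·(2E) + 6·(26 + x) = 12, i.e. 156 + 6x − (156 + 3x) = 12.
Collecting terms: 3x = 12, so x = 4.
Then 2E = 156 + 3·4 = 168, so E = 84, V = 2E/3 = 56, F = 26 + 4 = 30.

4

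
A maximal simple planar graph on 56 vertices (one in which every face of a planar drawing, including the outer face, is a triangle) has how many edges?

162

In a plane triangulation 3F = 2E and V − E + F = 2, so E = 3V − 6 = 3·56 − 6 = 162.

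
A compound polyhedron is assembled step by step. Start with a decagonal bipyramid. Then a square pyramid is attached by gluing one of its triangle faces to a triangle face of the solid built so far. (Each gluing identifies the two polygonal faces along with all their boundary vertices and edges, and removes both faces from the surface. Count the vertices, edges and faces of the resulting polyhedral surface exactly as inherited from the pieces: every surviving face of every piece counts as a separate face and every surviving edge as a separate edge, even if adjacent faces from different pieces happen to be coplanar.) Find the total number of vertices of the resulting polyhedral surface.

14

A decagonal bipyramid: V=12, E=30, F=20.
Attach a square pyramid (V=5, E=8, F=5) along a 3-gon: merge 3 vertices and 3 edges, delete both glued faces → V=14, E=35, F=23.
Check: V − E + F = 14 − 35 + 23 = 2.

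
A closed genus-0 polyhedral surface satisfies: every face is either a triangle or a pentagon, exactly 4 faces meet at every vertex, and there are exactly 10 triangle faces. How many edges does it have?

Let x be the number of pentagons; then F = 10 + x.
Edge–face incidences: 2E = 3·10 + 5·x = 30 + 5x.
Every vertex has degree 4, so 4V = 2E.
Euler: V − E + F = 2 ⇒ (2E)/4 − E + (10 + x) = 2.
Multiply by 8: 2·(2E) − 4·(2E) + 8·(10 + x) = 16, i.e. 80 + 8x − 2·(30 + 5x) = 16.
Collecting terms: −2x + 20 = 16, so −2x = −4, so x = 2.
Then 2E = 30 + 5·2 = 40, so E = 20, V = 2E/4 = 10, F = 10 + 2 = 12.

20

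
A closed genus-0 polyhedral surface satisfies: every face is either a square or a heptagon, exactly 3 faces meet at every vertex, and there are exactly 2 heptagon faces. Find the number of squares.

7

Let x be the number of squares; then F = 2 + x.
Edge–face incidences: 2E = 7·2 + 4·x = 14 + 4x.
Every vertex has degree 3, so 3V = 2E.
Euler: V − E + F = 2 ⇒ (2E)/3 − E + (2 + x) = 2.
Multiply by 6: 2·(2E) − 3·(2E) + 6·(2 + x) = 12, i.e. 12 + 6x − (14 + 4x) = 12.
Collecting terms: 2x − 2 = 12, so 2x = 14, so x = 7.
Then 2E = 14 + 4·7 = 42, so E = 21, V = 2E/3 = 14, F = 2 + 7 = 9.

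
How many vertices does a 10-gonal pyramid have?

11

A pyramid on an n-gon base has one n-gon and n triangles: V = 10 + 1 = 11, E = 2·10 = 20, F = 10 + 1 = 11.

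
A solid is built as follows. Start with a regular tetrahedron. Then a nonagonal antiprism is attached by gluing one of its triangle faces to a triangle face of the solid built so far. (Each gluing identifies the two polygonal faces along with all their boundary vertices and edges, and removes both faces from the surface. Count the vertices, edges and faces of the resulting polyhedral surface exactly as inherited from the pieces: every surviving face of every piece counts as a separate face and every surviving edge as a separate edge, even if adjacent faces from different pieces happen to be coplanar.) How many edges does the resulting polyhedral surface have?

A regular tetrahedron: V=4, E=6, F=4.
Attach a nonagonal antiprism (V=18, E=36, F=20) along a 3-gon: merge 3 vertices and 3 edges, delete both glued faces → V=19, E=39, F=22.
Check: V − E + F = 19 − 39 + 22 = 2.

39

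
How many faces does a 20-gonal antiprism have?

42

An antiprism on an n-gon has two n-gon caps and 2n triangles: V = 2·20 = 40, E = 4·20 = 80, F = 2·20 + 2 = 42.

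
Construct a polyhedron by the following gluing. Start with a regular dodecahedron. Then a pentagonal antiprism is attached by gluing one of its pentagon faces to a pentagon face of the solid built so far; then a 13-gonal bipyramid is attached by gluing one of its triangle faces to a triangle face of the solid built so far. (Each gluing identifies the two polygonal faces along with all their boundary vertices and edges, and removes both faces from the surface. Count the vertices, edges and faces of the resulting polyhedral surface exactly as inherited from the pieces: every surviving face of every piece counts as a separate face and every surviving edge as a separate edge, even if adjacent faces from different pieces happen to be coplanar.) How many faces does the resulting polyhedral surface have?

46

A regular dodecahedron: V=20, E=30, F=12.
Attach a pentagonal antiprism (V=10, E=20, F=12) along a 5-gon: merge 5 vertices and 5 edges, delete both glued faces → V=25, E=45, F=22.
Attach a 13-gonal bipyramid (V=15, E=39, F=26) along a 3-gon: merge 3 vertices and 3 edges, delete both glued faces → V=37, E=81, F=46.
Check: V − E + F = 37 − 81 + 46 = 2.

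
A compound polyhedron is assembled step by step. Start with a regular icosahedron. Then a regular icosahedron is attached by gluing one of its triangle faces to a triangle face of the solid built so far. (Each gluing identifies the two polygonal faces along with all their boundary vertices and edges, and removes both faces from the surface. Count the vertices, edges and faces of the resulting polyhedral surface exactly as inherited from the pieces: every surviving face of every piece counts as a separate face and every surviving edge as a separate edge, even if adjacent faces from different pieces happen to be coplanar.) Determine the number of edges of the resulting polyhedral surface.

57

A regular icosahedron: V=12, E=30, F=20.
Attach a regular icosahedron (V=12, E=30, F=20) along a 3-gon: merge 3 vertices and 3 edges, delete both glued faces → V=21, E=57, F=38.
Check: V − E + F = 21 − 57 + 38 = 2.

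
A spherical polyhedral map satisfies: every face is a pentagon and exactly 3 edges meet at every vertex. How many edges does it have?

Each face has 5 edges and each edge borders two faces, so 2E = 5F.
Each vertex has degree 3, so 3V = 2E and hence V = 5F/3.
Euler: V − E + F = 2 ⇒ (5F/3) − (5F/2) + F = 2.
Multiply by 6: (10 − 15 + 6)F = 12, i.e. 1F = 12.
So F = 12, E = 5·12/2 = 30, V = 5·12/3 = 20.

30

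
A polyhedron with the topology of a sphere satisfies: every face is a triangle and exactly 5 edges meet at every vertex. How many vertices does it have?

Each face has 3 edges and each edge borders two faces, so 2E = 3F.
Each vertex has degree 5, so 5V = 2E and hence V = 3F/5.
Euler: V − E + F = 2 ⇒ (3F/5) − (3F/2) + F = 2.
Multiply by 10: (6 − 15 + 10)F = 20, i.e. 1F = 20.
So F = 20, E = 3·20/2 = 30, V = 3·20/5 = 12.

12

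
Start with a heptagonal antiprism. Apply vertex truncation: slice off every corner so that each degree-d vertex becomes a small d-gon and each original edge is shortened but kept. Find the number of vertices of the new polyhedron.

The base solid has V = 14, E = 28, F = 16.
Truncation replaces each original edge-end by a new vertex, so V′ = 2E = 56.
Each original edge survives, and each old vertex of degree d contributes d new edges; summing degrees gives Σd = 2E, so E′ = E + 2E = 3E = 84.
Each original face survives and each original vertex becomes one new face: F′ = F + V = 30.

56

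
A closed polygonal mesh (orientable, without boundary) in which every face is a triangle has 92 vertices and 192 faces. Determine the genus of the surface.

Every face is a triangle, so 2E = 3·192 = 576, giving E = 288.
χ = V − E + F = 92 − 288 + 192 = -4.
For a closed orientable surface χ = 2 − 2g, so g = (2 − (-4))/2 = 3.

3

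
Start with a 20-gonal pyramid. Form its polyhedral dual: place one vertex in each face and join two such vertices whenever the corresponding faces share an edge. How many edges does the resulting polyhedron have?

The base solid has V = 21, E = 40, F = 21.
The dual swaps V and F and preserves E: V′ = F = 21, E′ = E = 40, F′ = V = 21.

40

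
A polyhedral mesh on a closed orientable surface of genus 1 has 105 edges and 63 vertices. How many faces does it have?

For a closed orientable surface of genus 1, χ = 2 − 2·1 = 0.
F = 0 − V + E = 0 − 63 + 105 = 42.

42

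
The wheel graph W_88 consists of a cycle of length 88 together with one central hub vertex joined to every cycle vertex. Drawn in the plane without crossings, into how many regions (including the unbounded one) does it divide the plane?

W_88 has V = 88 + 1 = 89 vertices and E = 2·88 = 176 edges.
By Euler's formula F = 2 − V + E = 2 − 89 + 176 = 89.

89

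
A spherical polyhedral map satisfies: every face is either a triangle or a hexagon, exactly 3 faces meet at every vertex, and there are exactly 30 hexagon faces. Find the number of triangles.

Let x be the number of triangles; then F = 30 + x.
Edge–face incidences: 2E = 6·30 + 3·x = 180 + 3x.
Every vertex has degree 3, so 3V = 2E.
Euler: V − E + F = 2 ⇒ (2E)/3 − E + (30 + x) = 2.
Multiply by 6: 2·(2E) − 3·(2E) + 6·(30 + x) = 12, i.e. 180 + 6x − (180 + 3x) = 12.
Collecting terms: 3x = 12, so x = 4.
Then 2E = 180 + 3·4 = 192, so E = 96, V = 2E/3 = 64, F = 30 + 4 = 34.

4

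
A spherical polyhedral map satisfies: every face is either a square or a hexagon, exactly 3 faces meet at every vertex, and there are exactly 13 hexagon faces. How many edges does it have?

Let x be the number of squares; then F = 13 + x.
Edge–face incidences: 2E = 6·13 + 4·x = 78 + 4x.
Every vertex has degree 3, so 3V = 2E.
Euler: V − E + F = 2 ⇒ (2E)/3 − E + (13 + x) = 2.
Multiply by 6: 2·(2E) − 3·(2E) + 6·(13 + x) = 12, i.e. 78 + 6x − (78 + 4x) = 12.
Collecting terms: 2x = 12, so x = 6.
Then 2E = 78 + 4·6 = 102, so E = 51, V = 2E/3 = 34, F = 13 + 6 = 19.

51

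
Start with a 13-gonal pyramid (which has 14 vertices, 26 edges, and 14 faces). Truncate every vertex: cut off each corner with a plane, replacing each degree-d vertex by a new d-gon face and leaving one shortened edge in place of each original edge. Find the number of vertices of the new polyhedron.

Truncation replaces each original edge-end by a new vertex, so V′ = 2E = 52.
Each original edge survives, and each old vertex of degree d contributes d new edges; summing degrees gives Σd = 2E, so E′ = E + 2E = 3E = 78.
Each original face survives and each original vertex becomes one new face: F′ = F + V = 28.

52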